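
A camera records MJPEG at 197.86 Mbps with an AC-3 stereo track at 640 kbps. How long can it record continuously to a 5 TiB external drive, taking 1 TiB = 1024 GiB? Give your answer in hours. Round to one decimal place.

Audio: 640 kbps = 0.640 Mbps.
Total bitrate: 197.86 + 0.640 = 198.500 Mbps.
Capacity: 5 TiB = 43,980,465 Mb.
Recording time: 43,980,465 / 198.500 = 221,564 s ≈ 61.5 hours.

61.5 hours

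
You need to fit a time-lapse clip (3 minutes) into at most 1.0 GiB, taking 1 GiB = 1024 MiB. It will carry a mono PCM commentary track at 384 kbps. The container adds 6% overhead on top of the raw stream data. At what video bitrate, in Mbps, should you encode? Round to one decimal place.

Budget: 1.0 GiB = 8589.9 Mb.
Stream payload after overhead: 8589.9 / 1.06 = 8103.7 Mb.
3 min = 180 s
Total bitrate budget: 8103.7 Mb / 180 s = 45.021 Mbps.
Audio: 384 kbps = 0.384 Mbps.
Video: 45.021 − 0.384 = 44.637 Mbps.

44.6 Mbps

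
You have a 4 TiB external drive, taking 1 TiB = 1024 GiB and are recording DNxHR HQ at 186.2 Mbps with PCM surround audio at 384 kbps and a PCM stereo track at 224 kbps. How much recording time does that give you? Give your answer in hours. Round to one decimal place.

52.3 hours

Audio total: 384 + 224 = 608 kbps = 0.608 Mbps.
Total bitrate: 186.2 + 0.608 = 186.808 Mbps.
Capacity: 4 TiB = 35,184,372 Mb.
Recording time: 35,184,372 / 186.808 = 188,345 s ≈ 52.3 hours.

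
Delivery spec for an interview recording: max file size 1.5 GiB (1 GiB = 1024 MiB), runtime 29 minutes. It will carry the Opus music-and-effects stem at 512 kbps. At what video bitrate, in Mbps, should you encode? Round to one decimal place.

6.9 Mbps

Budget: 1.5 GiB = 12884.9 Mb.
29 min = 1740 s
Total bitrate budget: 12884.9 Mb / 1740 s = 7.405 Mbps.
Audio: 512 kbps = 0.512 Mbps.
Video: 7.405 − 0.512 = 6.893 Mbps.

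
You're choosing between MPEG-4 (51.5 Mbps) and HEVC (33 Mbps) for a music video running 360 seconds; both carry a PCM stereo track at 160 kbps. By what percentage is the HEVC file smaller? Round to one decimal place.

Audio: 160 kbps = 0.160 Mbps.
MPEG-4: 51.660 Mbps × 360 s = 18597.6 Mb = 2.165 GiB.
HEVC: 33.160 Mbps × 360 s = 11937.6 Mb = 1.390 GiB.
Reduction: (1 − 1.390/2.165) × 100 = 35.81%.

35.8%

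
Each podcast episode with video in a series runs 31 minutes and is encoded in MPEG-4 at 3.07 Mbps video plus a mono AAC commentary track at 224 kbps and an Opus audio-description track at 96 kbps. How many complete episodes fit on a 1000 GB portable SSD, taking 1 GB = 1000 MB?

31 min = 1860 s
Audio total: 224 + 96 = 320 kbps = 0.320 Mbps.
Total bitrate: 3.390 Mbps.
Per item: 3.390 Mbps × 1860 s = 6,305 Mb = 788.2 MB.
Capacity: 1000 GB = 8,000,000 Mb; 1268.75 items → 1268 complete.

1268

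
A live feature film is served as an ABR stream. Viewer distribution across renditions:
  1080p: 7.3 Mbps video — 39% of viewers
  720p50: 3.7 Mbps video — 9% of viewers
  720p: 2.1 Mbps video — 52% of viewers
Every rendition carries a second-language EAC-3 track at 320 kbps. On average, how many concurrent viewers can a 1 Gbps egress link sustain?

217

Audio: 320 kbps = 0.320 Mbps.
Average per-viewer bitrate: 0.39×7.620 + 0.09×4.020 + 0.52×2.420 = 4.592 Mbps.
1 Gbps = 1,000 Mbps; 1,000 / 4.592 = 217.77 → 217.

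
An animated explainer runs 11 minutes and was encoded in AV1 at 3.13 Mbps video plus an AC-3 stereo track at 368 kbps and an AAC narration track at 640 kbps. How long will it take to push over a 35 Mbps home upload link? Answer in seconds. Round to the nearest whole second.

78 seconds

11 min = 660 s
Audio total: 368 + 640 = 1008 kbps = 1.008 Mbps.
Total bitrate: 4.138 Mbps.
File: 4.138 Mbps × 660 s = 2731.1 Mb.
At 35 Mbps: 2731.1 / 35 = 78.0 s ≈ 78 seconds.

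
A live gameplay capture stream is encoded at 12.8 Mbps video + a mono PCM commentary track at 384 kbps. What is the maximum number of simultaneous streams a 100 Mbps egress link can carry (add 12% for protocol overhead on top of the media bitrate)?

6

Audio: 384 kbps = 0.384 Mbps.
Per-viewer media rate: 13.184 Mbps.
On the wire with 12% overhead: 14.766 Mbps.
100 Mbps = 100.0 Mbps; 100.0 / 14.766 = 6.77 → 6 viewers.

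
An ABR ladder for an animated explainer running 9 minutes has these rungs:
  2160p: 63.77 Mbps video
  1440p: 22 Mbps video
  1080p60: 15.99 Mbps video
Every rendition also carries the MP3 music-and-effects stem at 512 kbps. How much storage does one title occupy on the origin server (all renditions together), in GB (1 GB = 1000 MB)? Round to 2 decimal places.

9 min = 540 s
Audio: 512 kbps = 0.512 Mbps.
Sum of rendition bitrates: (63.77+0.512) + (22+0.512) + (15.99+0.512) = 103.296 Mbps.
× 540 s = 55,780 Mb = 6,972 MB = 6.972 GB.

6.97 GB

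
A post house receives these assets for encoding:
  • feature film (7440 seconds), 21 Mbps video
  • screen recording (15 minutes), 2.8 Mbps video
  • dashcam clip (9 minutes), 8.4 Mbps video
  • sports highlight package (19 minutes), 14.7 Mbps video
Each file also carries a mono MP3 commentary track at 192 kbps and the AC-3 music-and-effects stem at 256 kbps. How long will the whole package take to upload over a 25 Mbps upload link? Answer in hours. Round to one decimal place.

Audio total: 192 + 256 = 448 kbps = 0.448 Mbps.
feature film: 21.448 Mbps × 7440 s = 159573.1 Mb
screen recording: 3.248 Mbps × 900 s = 2923.2 Mb
dashcam clip: 8.848 Mbps × 540 s = 4777.9 Mb
sports highlight package: 15.148 Mbps × 1140 s = 17268.7 Mb
Total: 184543.0 Mb = 23067.9 MB.
At 25 Mbps: 184543.0 / 25 = 7382 s ≈ 2.05 hours.

2.1 hours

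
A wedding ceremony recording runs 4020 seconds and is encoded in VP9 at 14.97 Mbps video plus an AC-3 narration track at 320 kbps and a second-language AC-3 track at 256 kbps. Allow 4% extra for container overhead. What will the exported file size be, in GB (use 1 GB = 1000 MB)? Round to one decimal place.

Audio total: 320 + 256 = 576 kbps = 0.576 Mbps.
Total bitrate: 14.97 + 0.576 = 15.546 Mbps.
Stream data: 15.546 Mbps × 4020 s = 62494.9 Mb.
With 4% container overhead: ×1.04.
64,995 Mb ÷ 8 = 8,124 MB → 8.124 GB.

8.1 GB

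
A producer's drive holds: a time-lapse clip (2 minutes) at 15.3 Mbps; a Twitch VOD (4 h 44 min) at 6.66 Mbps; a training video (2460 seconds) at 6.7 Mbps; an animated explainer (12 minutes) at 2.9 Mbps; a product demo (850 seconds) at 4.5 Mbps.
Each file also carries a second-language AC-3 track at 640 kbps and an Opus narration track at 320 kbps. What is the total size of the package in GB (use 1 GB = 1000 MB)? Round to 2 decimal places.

Audio total: 640 + 320 = 960 kbps = 0.960 Mbps.
time-lapse clip: 16.260 Mbps × 120 s = 1951.2 Mb
Twitch VOD: 7.620 Mbps × 17040 s = 129844.8 Mb
training video: 7.660 Mbps × 2460 s = 18843.6 Mb
animated explainer: 3.860 Mbps × 720 s = 2779.2 Mb
product demo: 5.460 Mbps × 850 s = 4641.0 Mb
Total: 158059.8 Mb = 19757.5 MB.
= 19.76 GB.

19.76 GB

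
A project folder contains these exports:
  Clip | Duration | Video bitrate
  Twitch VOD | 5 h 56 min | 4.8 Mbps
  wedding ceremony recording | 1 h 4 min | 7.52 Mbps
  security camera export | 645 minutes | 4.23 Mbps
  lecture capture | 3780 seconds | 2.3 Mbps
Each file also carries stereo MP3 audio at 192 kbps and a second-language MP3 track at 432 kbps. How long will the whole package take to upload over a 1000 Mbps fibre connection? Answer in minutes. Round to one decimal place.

Audio total: 192 + 432 = 624 kbps = 0.624 Mbps.
Twitch VOD: 5.424 Mbps × 21360 s = 115856.6 Mb
wedding ceremony recording: 8.144 Mbps × 3840 s = 31273.0 Mb
security camera export: 4.854 Mbps × 38700 s = 187849.8 Mb
lecture capture: 2.924 Mbps × 3780 s = 11052.7 Mb
Total: 346032.1 Mb = 43254.0 MB.
At 1000 Mbps: 346032.1 / 1000 = 346 s ≈ 5.77 minutes.

5.8 minutes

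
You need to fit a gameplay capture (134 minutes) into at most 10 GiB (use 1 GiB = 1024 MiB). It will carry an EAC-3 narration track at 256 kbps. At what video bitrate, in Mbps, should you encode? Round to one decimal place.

10.4 Mbps

Budget: 10 GiB = 85899.3 Mb.
134 min = 8040 s
Total bitrate budget: 85899.3 Mb / 8040 s = 10.684 Mbps.
Audio: 256 kbps = 0.256 Mbps.
Video: 10.684 − 0.256 = 10.428 Mbps.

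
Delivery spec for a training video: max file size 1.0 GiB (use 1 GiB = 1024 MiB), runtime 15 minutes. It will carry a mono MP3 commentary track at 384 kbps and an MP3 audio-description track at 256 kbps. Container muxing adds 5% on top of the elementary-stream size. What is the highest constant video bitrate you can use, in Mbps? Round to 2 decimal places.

8.45 Mbps

Budget: 1.0 GiB = 8589.9 Mb.
Stream payload after overhead: 8589.9 / 1.05 = 8180.9 Mb.
15 min = 900 s
Total bitrate budget: 8180.9 Mb / 900 s = 9.090 Mbps.
Audio total: 384 + 256 = 640 kbps = 0.640 Mbps.
Video: 9.090 − 0.640 = 8.450 Mbps.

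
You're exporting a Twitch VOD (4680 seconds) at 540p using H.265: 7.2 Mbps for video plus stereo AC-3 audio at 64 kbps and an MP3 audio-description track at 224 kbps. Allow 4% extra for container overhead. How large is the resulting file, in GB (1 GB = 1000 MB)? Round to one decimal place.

4.6 GB

Audio total: 64 + 224 = 288 kbps = 0.288 Mbps.
Total bitrate: 7.2 + 0.288 = 7.488 Mbps.
Stream data: 7.488 Mbps × 4680 s = 35043.8 Mb.
With 4% container overhead: ×1.04.
36,446 Mb ÷ 8 = 4,556 MB → 4.556 GB.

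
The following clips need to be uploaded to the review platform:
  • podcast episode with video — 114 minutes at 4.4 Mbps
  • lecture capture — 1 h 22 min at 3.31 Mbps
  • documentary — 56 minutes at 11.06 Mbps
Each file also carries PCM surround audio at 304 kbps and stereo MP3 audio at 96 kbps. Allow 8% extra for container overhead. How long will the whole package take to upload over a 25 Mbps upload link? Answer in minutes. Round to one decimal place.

64.5 minutes

Audio total: 304 + 96 = 400 kbps = 0.400 Mbps.
podcast episode with video: 4.800 Mbps × 6840 s × 1.08 = 35458.6 Mb
lecture capture: 3.710 Mbps × 4920 s × 1.08 = 19713.5 Mb
documentary: 11.460 Mbps × 3360 s × 1.08 = 41586.0 Mb
Total: 96758.1 Mb = 12094.8 MB.
At 25 Mbps: 96758.1 / 25 = 3870 s ≈ 64.5 minutes.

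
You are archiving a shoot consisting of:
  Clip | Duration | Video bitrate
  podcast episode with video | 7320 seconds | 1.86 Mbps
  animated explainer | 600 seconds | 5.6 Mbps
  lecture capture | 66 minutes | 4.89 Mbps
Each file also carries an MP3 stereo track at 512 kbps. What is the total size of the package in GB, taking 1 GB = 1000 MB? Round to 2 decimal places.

Audio: 512 kbps = 0.512 Mbps.
podcast episode with video: 2.372 Mbps × 7320 s = 17363.0 Mb
animated explainer: 6.112 Mbps × 600 s = 3667.2 Mb
lecture capture: 5.402 Mbps × 3960 s = 21391.9 Mb
Total: 42422.2 Mb = 5302.8 MB.
= 5.303 GB.

5.30 GB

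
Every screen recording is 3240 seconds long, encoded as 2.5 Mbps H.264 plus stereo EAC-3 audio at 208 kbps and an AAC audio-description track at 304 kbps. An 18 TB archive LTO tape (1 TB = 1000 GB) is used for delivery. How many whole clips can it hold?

Audio total: 208 + 304 = 512 kbps = 0.512 Mbps.
Total bitrate: 3.012 Mbps.
Per item: 3.012 Mbps × 3240 s = 9,759 Mb = 1,220 MB.
Capacity: 18 TB = 144,000,000 Mb; 14755.79 items → 14755 complete.

14755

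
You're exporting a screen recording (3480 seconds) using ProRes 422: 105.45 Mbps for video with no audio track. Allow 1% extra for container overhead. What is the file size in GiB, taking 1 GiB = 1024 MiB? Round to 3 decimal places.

43.148 GiB

Total bitrate: 105.45 Mbps.
Stream data: 105.450 Mbps × 3480 s = 366966.0 Mb.
With 1% container overhead: ×1.01.
370,636 Mb = 46,329,457,500 bytes ÷ 1,073,741,824 = 43.15 GiB.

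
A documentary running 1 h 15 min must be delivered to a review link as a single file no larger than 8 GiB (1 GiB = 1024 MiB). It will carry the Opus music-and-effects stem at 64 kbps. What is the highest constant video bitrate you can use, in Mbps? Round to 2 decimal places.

15.21 Mbps

Budget: 8 GiB = 68719.5 Mb.
1 h 15 min = 75 min = 4500 s
Total bitrate budget: 68719.5 Mb / 4500 s = 15.271 Mbps.
Audio: 64 kbps = 0.064 Mbps.
Video: 15.271 − 0.064 = 15.207 Mbps.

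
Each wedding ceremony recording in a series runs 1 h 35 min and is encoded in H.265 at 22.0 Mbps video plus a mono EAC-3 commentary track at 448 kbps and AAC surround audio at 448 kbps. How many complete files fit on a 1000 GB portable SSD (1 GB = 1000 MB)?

1 h 35 min = 95 min = 5700 s
Audio total: 448 + 448 = 896 kbps = 0.896 Mbps.
Total bitrate: 22.896 Mbps.
Per item: 22.896 Mbps × 5700 s = 130,507 Mb = 16,313 MB.
Capacity: 1000 GB = 8,000,000 Mb; 61.30 items → 61 complete.

61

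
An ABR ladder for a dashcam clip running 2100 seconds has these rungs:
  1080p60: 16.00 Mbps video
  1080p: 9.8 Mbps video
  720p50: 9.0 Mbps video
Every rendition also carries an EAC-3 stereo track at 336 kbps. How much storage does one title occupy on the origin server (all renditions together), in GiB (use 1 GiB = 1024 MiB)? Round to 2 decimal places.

Audio: 336 kbps = 0.336 Mbps.
Sum of rendition bitrates: (16.00+0.336) + (9.8+0.336) + (9.0+0.336) = 35.808 Mbps.
× 2100 s = 75,197 Mb = 9,400 MB = 8.754 GiB.

8.75 GiB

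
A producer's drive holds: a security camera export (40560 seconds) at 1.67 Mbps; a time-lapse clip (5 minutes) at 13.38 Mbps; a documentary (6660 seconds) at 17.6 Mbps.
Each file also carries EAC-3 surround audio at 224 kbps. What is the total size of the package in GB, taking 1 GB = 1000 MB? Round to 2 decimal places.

Audio: 224 kbps = 0.224 Mbps.
security camera export: 1.894 Mbps × 40560 s = 76820.6 Mb
time-lapse clip: 13.604 Mbps × 300 s = 4081.2 Mb
documentary: 17.824 Mbps × 6660 s = 118707.8 Mb
Total: 199609.7 Mb = 24951.2 MB.
= 24.95 GB.

24.95 GB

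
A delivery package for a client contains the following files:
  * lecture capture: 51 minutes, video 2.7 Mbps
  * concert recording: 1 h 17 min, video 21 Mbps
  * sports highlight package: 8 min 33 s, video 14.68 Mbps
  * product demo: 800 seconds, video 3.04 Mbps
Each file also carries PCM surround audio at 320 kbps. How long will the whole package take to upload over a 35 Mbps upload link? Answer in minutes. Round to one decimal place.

Audio: 320 kbps = 0.320 Mbps.
lecture capture: 3.020 Mbps × 3060 s = 9241.2 Mb
concert recording: 21.320 Mbps × 4620 s = 98498.4 Mb
sports highlight package: 15.000 Mbps × 513 s = 7695.0 Mb
product demo: 3.360 Mbps × 800 s = 2688.0 Mb
Total: 118122.6 Mb = 14765.3 MB.
At 35 Mbps: 118122.6 / 35 = 3375 s ≈ 56.2 minutes.

56.2 minutes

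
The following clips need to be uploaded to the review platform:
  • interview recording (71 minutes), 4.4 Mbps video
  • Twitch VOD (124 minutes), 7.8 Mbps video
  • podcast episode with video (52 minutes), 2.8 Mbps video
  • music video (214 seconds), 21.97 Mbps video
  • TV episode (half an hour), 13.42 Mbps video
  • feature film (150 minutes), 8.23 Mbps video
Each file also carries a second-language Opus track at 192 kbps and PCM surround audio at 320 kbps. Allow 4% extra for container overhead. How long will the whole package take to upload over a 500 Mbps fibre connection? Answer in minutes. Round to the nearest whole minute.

Audio total: 192 + 320 = 512 kbps = 0.512 Mbps.
interview recording: 4.912 Mbps × 4260 s × 1.04 = 21762.1 Mb
Twitch VOD: 8.312 Mbps × 7440 s × 1.04 = 64314.9 Mb
podcast episode with video: 3.312 Mbps × 3120 s × 1.04 = 10746.8 Mb
music video: 22.482 Mbps × 214 s × 1.04 = 5003.6 Mb
TV episode: 13.932 Mbps × 1800 s × 1.04 = 26080.7 Mb
feature film: 8.742 Mbps × 9000 s × 1.04 = 81825.1 Mb
Total: 209733.3 Mb = 26216.7 MB.
At 500 Mbps: 209733.3 / 500 = 419 s ≈ 6.99 minutes.

7 minutes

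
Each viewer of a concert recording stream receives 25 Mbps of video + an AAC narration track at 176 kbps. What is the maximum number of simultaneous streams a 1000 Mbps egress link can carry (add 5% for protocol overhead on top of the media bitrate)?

Audio: 176 kbps = 0.176 Mbps.
Per-viewer media rate: 25.176 Mbps.
On the wire with 5% overhead: 26.435 Mbps.
1000 Mbps = 1,000 Mbps; 1,000 / 26.435 = 37.83 → 37 viewers.

37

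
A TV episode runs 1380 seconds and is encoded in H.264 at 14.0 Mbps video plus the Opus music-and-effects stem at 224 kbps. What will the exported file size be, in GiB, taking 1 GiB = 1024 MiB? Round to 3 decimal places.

2.285 GiB

Audio: 224 kbps = 0.224 Mbps.
Total bitrate: 14.0 + 0.224 = 14.224 Mbps.
Stream data: 14.224 Mbps × 1380 s = 19629.1 Mb.
19,629 Mb = 2,453,640,000 bytes ÷ 1,073,741,824 = 2.285 GiB.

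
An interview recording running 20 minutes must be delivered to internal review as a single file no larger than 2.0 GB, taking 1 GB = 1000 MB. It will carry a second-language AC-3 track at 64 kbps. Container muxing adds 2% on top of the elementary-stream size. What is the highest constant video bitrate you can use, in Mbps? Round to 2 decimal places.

Budget: 2.0 GB = 16000.0 Mb.
Stream payload after overhead: 16000.0 / 1.02 = 15686.3 Mb.
20 min = 1200 s
Total bitrate budget: 15686.3 Mb / 1200 s = 13.072 Mbps.
Audio: 64 kbps = 0.064 Mbps.
Video: 13.072 − 0.064 = 13.008 Mbps.

13.01 Mbps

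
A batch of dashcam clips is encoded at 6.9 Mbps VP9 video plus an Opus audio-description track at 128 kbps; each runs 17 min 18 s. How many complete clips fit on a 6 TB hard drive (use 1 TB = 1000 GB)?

6579

17 min 18 s = 1038 s
Audio: 128 kbps = 0.128 Mbps.
Total bitrate: 7.028 Mbps.
Per item: 7.028 Mbps × 1038 s = 7,295 Mb = 911.9 MB.
Capacity: 6 TB = 48,000,000 Mb; 6579.79 items → 6579 complete.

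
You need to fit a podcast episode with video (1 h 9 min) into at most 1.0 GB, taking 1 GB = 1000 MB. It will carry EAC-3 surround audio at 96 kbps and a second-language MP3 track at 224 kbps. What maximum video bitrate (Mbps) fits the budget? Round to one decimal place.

Budget: 1.0 GB = 8000.0 Mb.
1 h 9 min = 69 min = 4140 s
Total bitrate budget: 8000.0 Mb / 4140 s = 1.932 Mbps.
Audio total: 96 + 224 = 320 kbps = 0.320 Mbps.
Video: 1.932 − 0.320 = 1.612 Mbps.

1.6 Mbps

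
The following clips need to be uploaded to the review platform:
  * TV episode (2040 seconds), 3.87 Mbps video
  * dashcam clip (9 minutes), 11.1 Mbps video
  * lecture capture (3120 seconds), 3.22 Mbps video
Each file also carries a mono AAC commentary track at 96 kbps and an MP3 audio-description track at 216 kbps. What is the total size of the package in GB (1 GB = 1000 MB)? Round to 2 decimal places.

3.21 GB

Audio total: 96 + 216 = 312 kbps = 0.312 Mbps.
TV episode: 4.182 Mbps × 2040 s = 8531.3 Mb
dashcam clip: 11.412 Mbps × 540 s = 6162.5 Mb
lecture capture: 3.532 Mbps × 3120 s = 11019.8 Mb
Total: 25713.6 Mb = 3214.2 MB.
= 3.214 GB.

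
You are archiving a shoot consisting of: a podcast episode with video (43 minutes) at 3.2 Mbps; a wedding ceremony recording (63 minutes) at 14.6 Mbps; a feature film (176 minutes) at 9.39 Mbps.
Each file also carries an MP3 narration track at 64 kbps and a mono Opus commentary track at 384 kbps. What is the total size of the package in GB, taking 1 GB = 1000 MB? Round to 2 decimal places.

21.27 GB

Audio total: 64 + 384 = 448 kbps = 0.448 Mbps.
podcast episode with video: 3.648 Mbps × 2580 s = 9411.8 Mb
wedding ceremony recording: 15.048 Mbps × 3780 s = 56881.4 Mb
feature film: 9.838 Mbps × 10560 s = 103889.3 Mb
Total: 170182.6 Mb = 21272.8 MB.
= 21.27 GB.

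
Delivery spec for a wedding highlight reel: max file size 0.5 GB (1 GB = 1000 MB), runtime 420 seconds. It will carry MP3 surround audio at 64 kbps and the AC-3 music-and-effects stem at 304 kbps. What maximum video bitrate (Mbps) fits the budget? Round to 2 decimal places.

Budget: 0.5 GB = 4000.0 Mb.
Total bitrate budget: 4000.0 Mb / 420 s = 9.524 Mbps.
Audio total: 64 + 304 = 368 kbps = 0.368 Mbps.
Video: 9.524 − 0.368 = 9.156 Mbps.

9.16 Mbps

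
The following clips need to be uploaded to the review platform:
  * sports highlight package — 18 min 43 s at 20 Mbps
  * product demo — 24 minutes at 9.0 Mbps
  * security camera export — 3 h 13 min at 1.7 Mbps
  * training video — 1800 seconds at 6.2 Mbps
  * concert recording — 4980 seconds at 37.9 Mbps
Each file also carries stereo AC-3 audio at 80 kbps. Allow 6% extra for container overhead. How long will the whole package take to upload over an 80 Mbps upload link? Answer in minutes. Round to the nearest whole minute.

Audio: 80 kbps = 0.080 Mbps.
sports highlight package: 20.080 Mbps × 1123 s × 1.06 = 23902.8 Mb
product demo: 9.080 Mbps × 1440 s × 1.06 = 13859.7 Mb
security camera export: 1.780 Mbps × 11580 s × 1.06 = 21849.1 Mb
training video: 6.280 Mbps × 1800 s × 1.06 = 11982.2 Mb
concert recording: 37.980 Mbps × 4980 s × 1.06 = 200488.8 Mb
Total: 272082.8 Mb = 34010.3 MB.
At 80 Mbps: 272082.8 / 80 = 3401 s ≈ 56.7 minutes.

57 minutes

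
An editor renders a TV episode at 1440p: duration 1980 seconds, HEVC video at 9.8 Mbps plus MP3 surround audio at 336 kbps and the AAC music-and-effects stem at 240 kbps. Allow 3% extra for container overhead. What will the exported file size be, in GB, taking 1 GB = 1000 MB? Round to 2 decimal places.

Audio total: 336 + 240 = 576 kbps = 0.576 Mbps.
Total bitrate: 9.8 + 0.576 = 10.376 Mbps.
Stream data: 10.376 Mbps × 1980 s = 20544.5 Mb.
With 3% container overhead: ×1.03.
21,161 Mb ÷ 8 = 2,645 MB → 2.645 GB.

2.65 GB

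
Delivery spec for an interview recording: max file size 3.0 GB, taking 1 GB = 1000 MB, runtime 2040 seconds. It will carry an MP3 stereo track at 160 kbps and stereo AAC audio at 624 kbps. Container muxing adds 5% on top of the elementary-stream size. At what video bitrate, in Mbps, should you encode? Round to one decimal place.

10.4 Mbps

Budget: 3.0 GB = 24000.0 Mb.
Stream payload after overhead: 24000.0 / 1.05 = 22857.1 Mb.
Total bitrate budget: 22857.1 Mb / 2040 s = 11.204 Mbps.
Audio total: 160 + 624 = 784 kbps = 0.784 Mbps.
Video: 11.204 − 0.784 = 10.420 Mbps.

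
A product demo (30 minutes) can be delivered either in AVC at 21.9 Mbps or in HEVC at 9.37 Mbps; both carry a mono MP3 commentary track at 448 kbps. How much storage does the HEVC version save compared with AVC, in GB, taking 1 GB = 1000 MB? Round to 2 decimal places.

30 min = 1800 s
Audio: 448 kbps = 0.448 Mbps.
AVC: 22.348 Mbps × 1800 s = 40226.4 Mb = 5.028 GB.
HEVC: 9.818 Mbps × 1800 s = 17672.4 Mb = 2.209 GB.
Saving: 5.028 − 2.209 = 2.819 GB.

2.82 GB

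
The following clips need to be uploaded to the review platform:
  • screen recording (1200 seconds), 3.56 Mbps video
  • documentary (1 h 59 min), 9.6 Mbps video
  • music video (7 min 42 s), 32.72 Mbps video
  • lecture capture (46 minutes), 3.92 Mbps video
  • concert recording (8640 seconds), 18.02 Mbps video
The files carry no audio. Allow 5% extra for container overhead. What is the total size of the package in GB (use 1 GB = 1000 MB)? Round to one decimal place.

33.4 GB

screen recording: 3.560 Mbps × 1200 s × 1.05 = 4485.6 Mb
documentary: 9.600 Mbps × 7140 s × 1.05 = 71971.2 Mb
music video: 32.720 Mbps × 462 s × 1.05 = 15872.5 Mb
lecture capture: 3.920 Mbps × 2760 s × 1.05 = 11360.2 Mb
concert recording: 18.020 Mbps × 8640 s × 1.05 = 163477.4 Mb
Total: 267166.9 Mb = 33395.9 MB.
= 33.40 GB.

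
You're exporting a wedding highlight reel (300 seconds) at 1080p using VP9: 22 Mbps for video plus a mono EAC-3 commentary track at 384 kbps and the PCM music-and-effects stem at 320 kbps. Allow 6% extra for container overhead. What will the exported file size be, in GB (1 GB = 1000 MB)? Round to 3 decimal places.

0.902 GB

Audio total: 384 + 320 = 704 kbps = 0.704 Mbps.
Total bitrate: 22 + 0.704 = 22.704 Mbps.
Stream data: 22.704 Mbps × 300 s = 6811.2 Mb.
With 6% container overhead: ×1.06.
7,220 Mb ÷ 8 = 902.5 MB → 0.9025 GB.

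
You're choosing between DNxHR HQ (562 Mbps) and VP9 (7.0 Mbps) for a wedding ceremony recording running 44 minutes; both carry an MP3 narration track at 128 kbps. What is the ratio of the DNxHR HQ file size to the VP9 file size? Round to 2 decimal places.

78.86

44 min = 2640 s
Audio: 128 kbps = 0.128 Mbps.
DNxHR HQ: 562.128 Mbps × 2640 s = 1484017.9 Mb = 185.502 GB.
VP9: 7.128 Mbps × 2640 s = 18817.9 Mb = 2.352 GB.
Ratio: 185.502 / 2.352 = 78.862.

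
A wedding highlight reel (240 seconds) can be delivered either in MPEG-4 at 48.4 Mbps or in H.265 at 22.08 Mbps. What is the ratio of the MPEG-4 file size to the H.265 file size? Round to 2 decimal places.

2.19

MPEG-4: 48.400 Mbps × 240 s = 11616.0 Mb = 1.352 GiB.
H.265: 22.080 Mbps × 240 s = 5299.2 Mb = 0.617 GiB.
Ratio: 1.352 / 0.617 = 2.192.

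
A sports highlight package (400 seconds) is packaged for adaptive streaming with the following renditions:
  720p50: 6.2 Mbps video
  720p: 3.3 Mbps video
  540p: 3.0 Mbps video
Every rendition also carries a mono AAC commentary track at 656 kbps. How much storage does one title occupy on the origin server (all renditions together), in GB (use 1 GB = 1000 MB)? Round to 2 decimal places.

Audio: 656 kbps = 0.656 Mbps.
Sum of rendition bitrates: (6.2+0.656) + (3.3+0.656) + (3.0+0.656) = 14.468 Mbps.
× 400 s = 5,787 Mb = 723.4 MB = 0.7234 GB.

0.72 GB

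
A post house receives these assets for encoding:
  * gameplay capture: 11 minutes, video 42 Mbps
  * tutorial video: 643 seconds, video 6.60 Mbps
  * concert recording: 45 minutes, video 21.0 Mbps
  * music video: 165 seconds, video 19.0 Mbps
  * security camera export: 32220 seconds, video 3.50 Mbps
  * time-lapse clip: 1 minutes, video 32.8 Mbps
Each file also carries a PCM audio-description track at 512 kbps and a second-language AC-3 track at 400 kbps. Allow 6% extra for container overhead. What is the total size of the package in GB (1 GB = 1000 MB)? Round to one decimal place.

Audio total: 512 + 400 = 912 kbps = 0.912 Mbps.
gameplay capture: 42.912 Mbps × 660 s × 1.06 = 30021.2 Mb
tutorial video: 7.512 Mbps × 643 s × 1.06 = 5120.0 Mb
concert recording: 21.912 Mbps × 2700 s × 1.06 = 62712.1 Mb
music video: 19.912 Mbps × 165 s × 1.06 = 3482.6 Mb
security camera export: 4.412 Mbps × 32220 s × 1.06 = 150683.9 Mb
time-lapse clip: 33.712 Mbps × 60 s × 1.06 = 2144.1 Mb
Total: 254164.0 Mb = 31770.5 MB.
= 31.77 GB.

31.8 GB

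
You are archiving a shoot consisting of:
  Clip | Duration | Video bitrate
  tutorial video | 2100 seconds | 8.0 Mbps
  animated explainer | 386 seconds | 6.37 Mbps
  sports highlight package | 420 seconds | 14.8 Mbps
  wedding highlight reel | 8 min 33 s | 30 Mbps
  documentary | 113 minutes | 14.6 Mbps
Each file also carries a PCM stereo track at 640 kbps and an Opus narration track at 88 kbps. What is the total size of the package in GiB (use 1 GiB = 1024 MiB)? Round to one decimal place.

Audio total: 640 + 88 = 728 kbps = 0.728 Mbps.
tutorial video: 8.728 Mbps × 2100 s = 18328.8 Mb
animated explainer: 7.098 Mbps × 386 s = 2739.8 Mb
sports highlight package: 15.528 Mbps × 420 s = 6521.8 Mb
wedding highlight reel: 30.728 Mbps × 513 s = 15763.5 Mb
documentary: 15.328 Mbps × 6780 s = 103923.8 Mb
Total: 147277.7 Mb = 18409.7 MB.
= 17.15 GiB.

17.1 GiB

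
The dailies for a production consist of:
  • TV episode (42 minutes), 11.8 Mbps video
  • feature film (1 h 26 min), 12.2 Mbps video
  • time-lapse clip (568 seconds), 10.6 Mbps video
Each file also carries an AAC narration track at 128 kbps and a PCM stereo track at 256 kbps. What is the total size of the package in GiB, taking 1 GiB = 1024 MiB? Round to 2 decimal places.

11.86 GiB

Audio total: 128 + 256 = 384 kbps = 0.384 Mbps.
TV episode: 12.184 Mbps × 2520 s = 30703.7 Mb
feature film: 12.584 Mbps × 5160 s = 64933.4 Mb
time-lapse clip: 10.984 Mbps × 568 s = 6238.9 Mb
Total: 101876.0 Mb = 12734.5 MB.
= 11.86 GiB.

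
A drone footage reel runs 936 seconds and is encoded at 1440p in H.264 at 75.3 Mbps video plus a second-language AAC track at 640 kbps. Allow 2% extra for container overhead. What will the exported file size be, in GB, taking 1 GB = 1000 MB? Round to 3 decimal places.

Audio: 640 kbps = 0.640 Mbps.
Total bitrate: 75.3 + 0.640 = 75.940 Mbps.
Stream data: 75.940 Mbps × 936 s = 71079.8 Mb.
With 2% container overhead: ×1.02.
72,501 Mb ÷ 8 = 9,063 MB → 9.063 GB.

9.063 GB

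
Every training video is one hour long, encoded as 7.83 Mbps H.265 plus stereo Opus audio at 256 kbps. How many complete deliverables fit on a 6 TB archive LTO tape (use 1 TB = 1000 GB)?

1 h = 3600 s
Audio: 256 kbps = 0.256 Mbps.
Total bitrate: 8.086 Mbps.
Per item: 8.086 Mbps × 3600 s = 29,110 Mb = 3,639 MB.
Capacity: 6 TB = 48,000,000 Mb; 1648.94 items → 1648 complete.

1648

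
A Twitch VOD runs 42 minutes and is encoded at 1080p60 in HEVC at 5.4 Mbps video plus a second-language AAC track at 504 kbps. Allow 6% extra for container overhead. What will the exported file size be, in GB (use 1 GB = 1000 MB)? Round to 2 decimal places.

1.97 GB

42 min = 2520 s
Audio: 504 kbps = 0.504 Mbps.
Total bitrate: 5.4 + 0.504 = 5.904 Mbps.
Stream data: 5.904 Mbps × 2520 s = 14878.1 Mb.
With 6% container overhead: ×1.06.
15,771 Mb ÷ 8 = 1,971 MB → 1.971 GB.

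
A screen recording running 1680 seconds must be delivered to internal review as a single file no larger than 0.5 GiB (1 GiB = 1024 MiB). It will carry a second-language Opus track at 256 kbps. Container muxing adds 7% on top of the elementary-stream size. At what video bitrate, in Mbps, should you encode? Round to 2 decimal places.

2.13 Mbps

Budget: 0.5 GiB = 4295.0 Mb.
Stream payload after overhead: 4295.0 / 1.07 = 4014.0 Mb.
Total bitrate budget: 4014.0 Mb / 1680 s = 2.389 Mbps.
Audio: 256 kbps = 0.256 Mbps.
Video: 2.389 − 0.256 = 2.133 Mbps.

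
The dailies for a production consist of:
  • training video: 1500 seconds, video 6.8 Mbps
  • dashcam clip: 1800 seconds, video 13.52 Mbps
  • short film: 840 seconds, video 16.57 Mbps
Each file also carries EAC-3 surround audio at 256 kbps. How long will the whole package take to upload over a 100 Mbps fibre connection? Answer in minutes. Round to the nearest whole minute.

8 minutes

Audio: 256 kbps = 0.256 Mbps.
training video: 7.056 Mbps × 1500 s = 10584.0 Mb
dashcam clip: 13.776 Mbps × 1800 s = 24796.8 Mb
short film: 16.826 Mbps × 840 s = 14133.8 Mb
Total: 49514.6 Mb = 6189.3 MB.
At 100 Mbps: 49514.6 / 100 = 495 s ≈ 8.25 minutes.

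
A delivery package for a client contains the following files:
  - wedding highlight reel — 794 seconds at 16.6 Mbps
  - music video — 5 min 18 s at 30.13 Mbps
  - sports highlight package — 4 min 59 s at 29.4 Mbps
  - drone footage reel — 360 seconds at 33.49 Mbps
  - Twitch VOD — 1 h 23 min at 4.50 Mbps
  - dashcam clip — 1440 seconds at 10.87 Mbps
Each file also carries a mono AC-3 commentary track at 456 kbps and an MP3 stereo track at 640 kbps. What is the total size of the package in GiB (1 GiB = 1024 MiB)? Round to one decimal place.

10.6 GiB

Audio total: 456 + 640 = 1096 kbps = 1.096 Mbps.
wedding highlight reel: 17.696 Mbps × 794 s = 14050.6 Mb
music video: 31.226 Mbps × 318 s = 9929.9 Mb
sports highlight package: 30.496 Mbps × 299 s = 9118.3 Mb
drone footage reel: 34.586 Mbps × 360 s = 12451.0 Mb
Twitch VOD: 5.596 Mbps × 4980 s = 27868.1 Mb
dashcam clip: 11.966 Mbps × 1440 s = 17231.0 Mb
Total: 90648.9 Mb = 11331.1 MB.
= 10.55 GiB.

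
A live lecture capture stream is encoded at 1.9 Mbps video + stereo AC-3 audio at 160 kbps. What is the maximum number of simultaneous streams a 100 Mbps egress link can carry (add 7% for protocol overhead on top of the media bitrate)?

45

Audio: 160 kbps = 0.160 Mbps.
Per-viewer media rate: 2.060 Mbps.
On the wire with 7% overhead: 2.204 Mbps.
100 Mbps = 100.0 Mbps; 100.0 / 2.204 = 45.37 → 45 viewers.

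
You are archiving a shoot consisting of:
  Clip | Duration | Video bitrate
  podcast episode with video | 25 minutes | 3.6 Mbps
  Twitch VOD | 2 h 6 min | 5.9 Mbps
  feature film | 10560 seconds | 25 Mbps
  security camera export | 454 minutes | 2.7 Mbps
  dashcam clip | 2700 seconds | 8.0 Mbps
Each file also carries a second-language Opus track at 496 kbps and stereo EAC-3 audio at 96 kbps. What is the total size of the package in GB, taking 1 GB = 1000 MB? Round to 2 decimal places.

Audio total: 496 + 96 = 592 kbps = 0.592 Mbps.
podcast episode with video: 4.192 Mbps × 1500 s = 6288.0 Mb
Twitch VOD: 6.492 Mbps × 7560 s = 49079.5 Mb
feature film: 25.592 Mbps × 10560 s = 270251.5 Mb
security camera export: 3.292 Mbps × 27240 s = 89674.1 Mb
dashcam clip: 8.592 Mbps × 2700 s = 23198.4 Mb
Total: 438491.5 Mb = 54811.4 MB.
= 54.81 GB.

54.81 GB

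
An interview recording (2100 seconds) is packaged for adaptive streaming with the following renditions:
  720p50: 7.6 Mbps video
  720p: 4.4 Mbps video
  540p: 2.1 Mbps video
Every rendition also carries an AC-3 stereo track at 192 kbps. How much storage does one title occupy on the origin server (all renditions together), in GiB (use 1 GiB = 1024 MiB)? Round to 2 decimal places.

Audio: 192 kbps = 0.192 Mbps.
Sum of rendition bitrates: (7.6+0.192) + (4.4+0.192) + (2.1+0.192) = 14.676 Mbps.
× 2100 s = 30,820 Mb = 3,852 MB = 3.588 GiB.

3.59 GiB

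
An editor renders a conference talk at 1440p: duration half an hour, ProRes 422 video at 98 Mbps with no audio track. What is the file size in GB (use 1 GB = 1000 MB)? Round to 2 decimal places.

22.05 GB

30 min = 1800 s
Total bitrate: 98 Mbps.
Stream data: 98.000 Mbps × 1800 s = 176400.0 Mb.
176,400 Mb ÷ 8 = 22,050 MB → 22.05 GB.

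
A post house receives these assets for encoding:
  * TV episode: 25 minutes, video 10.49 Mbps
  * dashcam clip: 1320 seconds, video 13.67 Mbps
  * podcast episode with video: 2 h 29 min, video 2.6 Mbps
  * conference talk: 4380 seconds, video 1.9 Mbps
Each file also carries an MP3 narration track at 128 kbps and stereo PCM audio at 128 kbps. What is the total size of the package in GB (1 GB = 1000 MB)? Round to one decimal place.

Audio total: 128 + 128 = 256 kbps = 0.256 Mbps.
TV episode: 10.746 Mbps × 1500 s = 16119.0 Mb
dashcam clip: 13.926 Mbps × 1320 s = 18382.3 Mb
podcast episode with video: 2.856 Mbps × 8940 s = 25532.6 Mb
conference talk: 2.156 Mbps × 4380 s = 9443.3 Mb
Total: 69477.2 Mb = 8684.7 MB.
= 8.685 GB.

8.7 GB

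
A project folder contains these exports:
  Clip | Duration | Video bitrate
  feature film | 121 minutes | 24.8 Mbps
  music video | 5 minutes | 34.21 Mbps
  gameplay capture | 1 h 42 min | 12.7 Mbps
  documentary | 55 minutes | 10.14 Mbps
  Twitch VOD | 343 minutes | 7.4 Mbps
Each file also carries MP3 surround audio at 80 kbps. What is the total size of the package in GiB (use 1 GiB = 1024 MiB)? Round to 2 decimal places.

Audio: 80 kbps = 0.080 Mbps.
feature film: 24.880 Mbps × 7260 s = 180628.8 Mb
music video: 34.290 Mbps × 300 s = 10287.0 Mb
gameplay capture: 12.780 Mbps × 6120 s = 78213.6 Mb
documentary: 10.220 Mbps × 3300 s = 33726.0 Mb
Twitch VOD: 7.480 Mbps × 20580 s = 153938.4 Mb
Total: 456793.8 Mb = 57099.2 MB.
= 53.18 GiB.

53.18 GiB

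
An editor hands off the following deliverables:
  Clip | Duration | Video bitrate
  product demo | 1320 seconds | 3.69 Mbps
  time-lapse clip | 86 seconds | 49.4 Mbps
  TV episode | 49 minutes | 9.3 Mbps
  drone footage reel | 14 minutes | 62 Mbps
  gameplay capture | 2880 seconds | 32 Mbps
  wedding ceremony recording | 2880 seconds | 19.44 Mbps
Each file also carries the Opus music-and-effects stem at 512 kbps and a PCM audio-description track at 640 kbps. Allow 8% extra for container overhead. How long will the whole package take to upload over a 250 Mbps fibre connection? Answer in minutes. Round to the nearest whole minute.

18 minutes

Audio total: 512 + 640 = 1152 kbps = 1.152 Mbps.
product demo: 4.842 Mbps × 1320 s × 1.08 = 6902.8 Mb
time-lapse clip: 50.552 Mbps × 86 s × 1.08 = 4695.3 Mb
TV episode: 10.452 Mbps × 2940 s × 1.08 = 33187.2 Mb
drone footage reel: 63.152 Mbps × 840 s × 1.08 = 57291.5 Mb
gameplay capture: 33.152 Mbps × 2880 s × 1.08 = 103116.0 Mb
wedding ceremony recording: 20.592 Mbps × 2880 s × 1.08 = 64049.4 Mb
Total: 269242.0 Mb = 33655.3 MB.
At 250 Mbps: 269242.0 / 250 = 1077 s ≈ 17.9 minutes.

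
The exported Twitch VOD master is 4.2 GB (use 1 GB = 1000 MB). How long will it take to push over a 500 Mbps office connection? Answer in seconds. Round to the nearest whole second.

File: 4.2 GB = 33600.0 Mb.
At 500 Mbps: 33600.0 / 500 = 67.2 s ≈ 67.2 seconds.

67 seconds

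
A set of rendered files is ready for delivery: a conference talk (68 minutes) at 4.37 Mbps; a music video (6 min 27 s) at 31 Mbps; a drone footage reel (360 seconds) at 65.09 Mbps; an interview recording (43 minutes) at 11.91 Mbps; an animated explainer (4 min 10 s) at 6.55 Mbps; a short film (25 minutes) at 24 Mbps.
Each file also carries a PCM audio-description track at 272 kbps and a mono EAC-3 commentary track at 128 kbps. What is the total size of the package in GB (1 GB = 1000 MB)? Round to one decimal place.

Audio total: 272 + 128 = 400 kbps = 0.400 Mbps.
conference talk: 4.770 Mbps × 4080 s = 19461.6 Mb
music video: 31.400 Mbps × 387 s = 12151.8 Mb
drone footage reel: 65.490 Mbps × 360 s = 23576.4 Mb
interview recording: 12.310 Mbps × 2580 s = 31759.8 Mb
animated explainer: 6.950 Mbps × 250 s = 1737.5 Mb
short film: 24.400 Mbps × 1500 s = 36600.0 Mb
Total: 125287.1 Mb = 15660.9 MB.
= 15.66 GB.

15.7 GB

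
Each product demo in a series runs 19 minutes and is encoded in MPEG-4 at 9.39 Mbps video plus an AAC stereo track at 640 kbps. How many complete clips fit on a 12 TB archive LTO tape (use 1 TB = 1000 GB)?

19 min = 1140 s
Audio: 640 kbps = 0.640 Mbps.
Total bitrate: 10.030 Mbps.
Per item: 10.030 Mbps × 1140 s = 11,434 Mb = 1,429 MB.
Capacity: 12 TB = 96,000,000 Mb; 8395.87 items → 8395 complete.

8395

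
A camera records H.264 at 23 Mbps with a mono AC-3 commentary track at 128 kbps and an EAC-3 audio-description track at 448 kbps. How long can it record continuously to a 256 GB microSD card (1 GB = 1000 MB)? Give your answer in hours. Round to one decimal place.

24.1 hours

Audio total: 128 + 448 = 576 kbps = 0.576 Mbps.
Total bitrate: 23 + 0.576 = 23.576 Mbps.
Capacity: 256 GB = 2,048,000 Mb.
Recording time: 2,048,000 / 23.576 = 86,868 s ≈ 24.1 hours.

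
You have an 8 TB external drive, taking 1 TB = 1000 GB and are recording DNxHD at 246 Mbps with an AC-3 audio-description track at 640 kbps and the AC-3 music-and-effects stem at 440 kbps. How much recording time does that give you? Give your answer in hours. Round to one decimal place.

Audio total: 640 + 440 = 1080 kbps = 1.080 Mbps.
Total bitrate: 246 + 1.080 = 247.080 Mbps.
Capacity: 8 TB = 64,000,000 Mb.
Recording time: 64,000,000 / 247.080 = 259,025 s ≈ 72.0 hours.

72.0 hours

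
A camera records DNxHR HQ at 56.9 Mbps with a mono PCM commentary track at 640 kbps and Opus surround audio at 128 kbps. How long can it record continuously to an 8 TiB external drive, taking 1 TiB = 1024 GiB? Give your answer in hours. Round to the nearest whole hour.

Audio total: 640 + 128 = 768 kbps = 0.768 Mbps.
Total bitrate: 56.9 + 0.768 = 57.668 Mbps.
Capacity: 8 TiB = 70,368,744 Mb.
Recording time: 70,368,744 / 57.668 = 1,220,239 s ≈ 339 hours.

339 hours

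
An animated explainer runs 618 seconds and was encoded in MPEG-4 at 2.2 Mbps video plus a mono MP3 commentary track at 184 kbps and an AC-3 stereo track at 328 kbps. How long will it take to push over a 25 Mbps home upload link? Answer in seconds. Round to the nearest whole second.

67 seconds

Audio total: 184 + 328 = 512 kbps = 0.512 Mbps.
Total bitrate: 2.712 Mbps.
File: 2.712 Mbps × 618 s = 1676.0 Mb.
At 25 Mbps: 1676.0 / 25 = 67.0 s ≈ 67 seconds.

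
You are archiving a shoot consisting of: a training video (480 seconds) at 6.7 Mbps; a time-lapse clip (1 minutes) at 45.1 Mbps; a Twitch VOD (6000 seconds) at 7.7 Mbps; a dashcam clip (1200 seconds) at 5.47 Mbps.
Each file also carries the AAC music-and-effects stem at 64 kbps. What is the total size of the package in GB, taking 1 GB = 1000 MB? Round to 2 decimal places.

Audio: 64 kbps = 0.064 Mbps.
training video: 6.764 Mbps × 480 s = 3246.7 Mb
time-lapse clip: 45.164 Mbps × 60 s = 2709.8 Mb
Twitch VOD: 7.764 Mbps × 6000 s = 46584.0 Mb
dashcam clip: 5.534 Mbps × 1200 s = 6640.8 Mb
Total: 59181.4 Mb = 7397.7 MB.
= 7.398 GB.

7.40 GB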